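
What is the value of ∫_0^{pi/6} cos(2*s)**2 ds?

Use the identity cos^2(2*s) = (1 + cos(4*s))/2.
An antiderivative is F(s) = s/2 + sin(4*s)/8.
Then F(pi/6) - F(0) = (sqrt(3)/16 + pi/12) - (0) = sqrt(3)/16 + pi/12.

sqrt(3)/16 + pi/12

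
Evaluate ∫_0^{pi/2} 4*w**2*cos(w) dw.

-8 + pi**2

Integrate by parts twice (u = w^2, dv = 4*cos(w) dw).
An antiderivative is F(w) = 4*w**2*sin(w) + 8*w*cos(w) - 8*sin(w).
Then F(pi/2) - F(0) = (-8 + pi**2) - (0) = -8 + pi**2.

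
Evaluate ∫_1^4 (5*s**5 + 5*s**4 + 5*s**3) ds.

By the power rule, an antiderivative is F(s) = 5*s**6/6 + s**5 + 5*s**4/4.
Then F(4) - F(1) = (14272/3) - (37/12) = 19017/4.

19017/4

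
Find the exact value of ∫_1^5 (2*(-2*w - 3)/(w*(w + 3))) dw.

Factor the denominator: w**2 + 3*w = (w + 3)w.
Partial fractions: 2*(-2*w - 3)/(w*(w + 3)) = -2/(w + 3) - 2/w.
An antiderivative is F(w) = -2*log(w) - 2*log(w + 3).
Then F(5) - F(1) = (-6*log(2) - 2*log(5)) - (-log(16)) = -log(100).

-log(100)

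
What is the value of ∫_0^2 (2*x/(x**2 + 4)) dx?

log(2)

Let u = x**2 + 4, so du = 2*x dx. When x = 0, u = 4; when x = 2, u = 8.
The integral becomes ∫ 1/u du from 4 to 8, with antiderivative log(u).
Back in x: F(x) = log(x**2 + 4).
Then F(2) - F(0) = (log(8)) - (log(4)) = log(2).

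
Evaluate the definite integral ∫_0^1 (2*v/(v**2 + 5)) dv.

log(6/5)

Let u = v**2 + 5, so du = 2*v dv. When v = 0, u = 5; when v = 1, u = 6.
The integral becomes ∫ 1/u du from 5 to 6, with antiderivative log(u).
Back in v: F(v) = log(v**2 + 5).
Then F(1) - F(0) = (log(6)) - (log(5)) = log(6/5).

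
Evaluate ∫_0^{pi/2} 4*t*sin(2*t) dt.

Integrate by parts once (u = t, dv = 4*sin(2*t) dt).
An antiderivative is F(t) = -2*t*cos(2*t) + sin(2*t).
Then F(pi/2) - F(0) = (pi) - (0) = pi.

pi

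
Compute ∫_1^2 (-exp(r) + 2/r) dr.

An antiderivative is F(r) = -exp(r) + 2*log(r).
Then F(2) - F(1) = (-exp(2) + log(4)) - (-exp(1)) = -exp(2) + log(4) + exp(1).

-exp(2) + log(4) + exp(1)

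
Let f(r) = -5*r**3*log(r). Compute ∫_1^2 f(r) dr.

75/16 - 20*log(2)

Integrate by parts once (u = ln r, dv = -5*r**3 dr).
An antiderivative is F(r) = -5*r**4*(4*log(r) - 1)/16.
Then F(2) - F(1) = (5 - 20*log(2)) - (5/16) = 75/16 - 20*log(2).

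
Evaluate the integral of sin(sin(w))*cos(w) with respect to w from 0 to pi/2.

Let u = sin(w), so du = cos(w) dw. When w = 0, u = 0; when w = pi/2, u = 1.
The integral becomes ∫ sin(u) du from 0 to 1, with antiderivative -cos(u).
Back in w: F(w) = -cos(sin(w)).
Then F(pi/2) - F(0) = (-cos(1)) - (-1) = 1 - cos(1).

1 - cos(1)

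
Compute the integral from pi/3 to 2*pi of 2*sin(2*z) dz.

An antiderivative is F(z) = -cos(2*z).
Then F(2*pi) - F(pi/3) = (-1) - (1/2) = -3/2.

-3/2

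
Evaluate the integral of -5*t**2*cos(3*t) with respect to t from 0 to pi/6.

10/27 - 5*pi**2/108

Integrate by parts twice (u = t^2, dv = -5*cos(3*t) dt).
An antiderivative is F(t) = -5*t**2*sin(3*t)/3 - 10*t*cos(3*t)/9 + 10*sin(3*t)/27.
Then F(pi/6) - F(0) = (10/27 - 5*pi**2/108) - (0) = 10/27 - 5*pi**2/108.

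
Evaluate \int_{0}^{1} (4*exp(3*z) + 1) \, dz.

An antiderivative is F(z) = 4*exp(3*z)/3 + z.
Then F(1) - F(0) = (1 + 4*exp(3)/3) - (4/3) = -1/3 + 4*exp(3)/3.

-1/3 + 4*exp(3)/3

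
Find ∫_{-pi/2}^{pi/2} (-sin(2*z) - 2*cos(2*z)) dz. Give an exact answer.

0

An antiderivative is F(z) = -sin(2*z) + cos(2*z)/2.
Then F(pi/2) - F(-pi/2) = (-1/2) - (-1/2) = 0.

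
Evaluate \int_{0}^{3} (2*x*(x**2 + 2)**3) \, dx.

14625/4

Let u = x**2 + 2, so du = 2*x dx. When x = 0, u = 2; when x = 3, u = 11.
The integral becomes ∫ u**3 du from 2 to 11, with antiderivative u**4/4.
Back in x: F(x) = (x**2 + 2)**4/4.
Then F(3) - F(0) = (14641/4) - (4) = 14625/4.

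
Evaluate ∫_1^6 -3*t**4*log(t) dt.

Integrate by parts once (u = ln t, dv = -3*t**4 dt).
An antiderivative is F(t) = -3*t**5*(5*log(t) - 1)/25.
Then F(6) - F(1) = (23328/25 - 23328*log(6)/5) - (3/25) = 933 - 23328*log(6)/5.

933 - 23328*log(6)/5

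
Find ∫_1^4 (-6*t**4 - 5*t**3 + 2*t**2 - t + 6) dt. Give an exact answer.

By the power rule, an antiderivative is F(t) = -6*t**5/5 - 5*t**4/4 + 2*t**3/3 - t**2/2 + 6*t.
Then F(4) - F(1) = (-22352/15) - (223/60) = -29877/20.

-29877/20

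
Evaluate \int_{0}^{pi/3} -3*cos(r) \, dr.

An antiderivative is F(r) = -3*sin(r).
Then F(pi/3) - F(0) = (-3*sqrt(3)/2) - (0) = -3*sqrt(3)/2.

-3*sqrt(3)/2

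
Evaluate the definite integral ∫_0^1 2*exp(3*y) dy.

-2/3 + 2*exp(3)/3

An antiderivative is F(y) = 2*exp(3*y)/3.
Then F(1) - F(0) = (2*exp(3)/3) - (2/3) = -2/3 + 2*exp(3)/3.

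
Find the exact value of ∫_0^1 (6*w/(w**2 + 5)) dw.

-3*log(5) + 3*log(2) + 3*log(3)

Let u = w**2 + 5, so du = 2*w dw. When w = 0, u = 5; when w = 1, u = 6.
The integral becomes 3·∫ 1/u du from 5 to 6, with antiderivative 3*log(u).
Back in w: F(w) = 3*log(w**2 + 5).
Then F(1) - F(0) = (3*log(2) + 3*log(3)) - (3*log(5)) = -3*log(5) + 3*log(2) + 3*log(3).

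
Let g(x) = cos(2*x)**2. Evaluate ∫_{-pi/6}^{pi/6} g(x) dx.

sqrt(3)/8 + pi/6

Use the identity cos^2(2*x) = (1 + cos(4*x))/2.
An antiderivative is F(x) = x/2 + sin(4*x)/8.
Then F(pi/6) - F(-pi/6) = (sqrt(3)/16 + pi/12) - (-pi/12 - sqrt(3)/16) = sqrt(3)/8 + pi/6.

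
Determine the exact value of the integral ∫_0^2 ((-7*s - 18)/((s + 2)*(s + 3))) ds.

-3*log(5) - 4*log(2) + 3*log(3)

Factor the denominator: s**2 + 5*s + 6 = (s + 3)(s + 2).
Partial fractions: (-7*s - 18)/((s + 2)*(s + 3)) = -3/(s + 3) - 4/(s + 2).
An antiderivative is F(s) = -4*log(s + 2) - 3*log(s + 3).
Then F(2) - F(0) = (-8*log(2) - 3*log(5)) - (-3*log(3) - 4*log(2)) = -3*log(5) - 4*log(2) + 3*log(3).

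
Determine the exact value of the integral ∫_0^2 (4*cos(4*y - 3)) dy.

sin(5) + sin(3)

Let u = 4*y - 3, so du = 4 dy. When y = 0, u = -3; when y = 2, u = 5.
The integral becomes ∫ cos(u) du from -3 to 5, with antiderivative sin(u).
Back in y: F(y) = sin(4*y - 3).
Then F(2) - F(0) = (sin(5)) - (-sin(3)) = sin(5) + sin(3).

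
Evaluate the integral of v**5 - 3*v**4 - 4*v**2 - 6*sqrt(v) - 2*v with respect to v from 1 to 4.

-583/10

By the power rule, an antiderivative is F(v) = v**6/6 - 3*v**5/5 - 4*v**(3/2) - 4*v**3/3 - v**2.
Then F(4) - F(1) = (-976/15) - (-203/30) = -583/10.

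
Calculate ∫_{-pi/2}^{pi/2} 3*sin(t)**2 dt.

Use the identity sin^2(t) = (1 - cos(2*t))/2.
An antiderivative is F(t) = 3*t/2 - 3*sin(2*t)/4.
Then F(pi/2) - F(-pi/2) = (3*pi/4) - (-3*pi/4) = 3*pi/2.

3*pi/2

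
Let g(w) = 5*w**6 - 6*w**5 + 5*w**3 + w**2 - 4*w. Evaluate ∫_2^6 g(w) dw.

3252400/21

By the power rule, an antiderivative is F(w) = 5*w**7/7 - w**6 + 5*w**4/4 + w**3/3 - 2*w**2.
Then F(6) - F(2) = (1084428/7) - (884/21) = 3252400/21.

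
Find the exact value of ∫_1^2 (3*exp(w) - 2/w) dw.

-3*exp(1) - log(4) + 3*exp(2)

An antiderivative is F(w) = 3*exp(w) - 2*log(w).
Then F(2) - F(1) = (-log(4) + 3*exp(2)) - (3*exp(1)) = -3*exp(1) - log(4) + 3*exp(2).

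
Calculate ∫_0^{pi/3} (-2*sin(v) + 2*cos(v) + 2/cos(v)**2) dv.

An antiderivative is F(v) = 2*sin(v) + 2*cos(v) + 2*tan(v).
Then F(pi/3) - F(0) = (1 + 3*sqrt(3)) - (2) = -1 + 3*sqrt(3).

-1 + 3*sqrt(3)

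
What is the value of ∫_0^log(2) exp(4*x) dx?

Let u = exp(x), so du = exp(x) dx. When x = 0, u = 1; when x = log(2), u = 2.
The integral becomes ∫ u**3 du from 1 to 2, with antiderivative u**4/4.
Back in x: F(x) = exp(4*x)/4.
Then F(log(2)) - F(0) = (4) - (1/4) = 15/4.

15/4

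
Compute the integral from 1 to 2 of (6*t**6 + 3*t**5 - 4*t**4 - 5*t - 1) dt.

By the power rule, an antiderivative is F(t) = 6*t**7/7 + t**6/2 - 4*t**5/5 - 5*t**2/2 - t.
Then F(2) - F(1) = (3644/35) - (-103/35) = 3747/35.

3747/35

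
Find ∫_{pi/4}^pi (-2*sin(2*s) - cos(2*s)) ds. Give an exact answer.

An antiderivative is F(s) = -sin(2*s)/2 + cos(2*s).
Then F(pi) - F(pi/4) = (1) - (-1/2) = 3/2.

3/2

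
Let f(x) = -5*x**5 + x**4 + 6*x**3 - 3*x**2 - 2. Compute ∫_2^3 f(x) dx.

-6532/15

By the power rule, an antiderivative is F(x) = -5*x**6/6 + x**5/5 + 3*x**4/2 - x**3 - 2*x.
Then F(3) - F(2) = (-2352/5) - (-524/15) = -6532/15.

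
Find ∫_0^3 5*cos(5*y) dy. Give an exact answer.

Let u = 5*y, so du = 5 dy. When y = 0, u = 0; when y = 3, u = 15.
The integral becomes ∫ cos(u) du from 0 to 15, with antiderivative sin(u).
Back in y: F(y) = sin(5*y).
Then F(3) - F(0) = (sin(15)) - (0) = sin(15).

sin(15)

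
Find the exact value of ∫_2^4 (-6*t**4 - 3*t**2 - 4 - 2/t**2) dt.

-12549/10

By the power rule, an antiderivative is F(t) = -6*t**5/5 - t**3 - 4*t + 2/t.
Then F(4) - F(2) = (-13083/10) - (-267/5) = -12549/10.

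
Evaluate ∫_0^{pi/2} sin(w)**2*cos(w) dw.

1/3

Let u = sin(w), so du = cos(w) dw. When w = 0, u = 0; when w = pi/2, u = 1.
The integral becomes ∫ u**2 du from 0 to 1, with antiderivative u**3/3.
Back in w: F(w) = sin(w)**3/3.
Then F(pi/2) - F(0) = (1/3) - (0) = 1/3.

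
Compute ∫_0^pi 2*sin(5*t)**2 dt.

pi

Use the identity sin^2(5*t) = (1 - cos(10*t))/2.
An antiderivative is F(t) = t - sin(10*t)/10.
Then F(pi) - F(0) = (pi) - (0) = pi.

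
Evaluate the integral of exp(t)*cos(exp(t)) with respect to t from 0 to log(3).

-sin(1) + sin(3)

Let u = exp(t), so du = exp(t) dt. When t = 0, u = 1; when t = log(3), u = 3.
The integral becomes ∫ cos(u) du from 1 to 3, with antiderivative sin(u).
Back in t: F(t) = sin(exp(t)).
Then F(log(3)) - F(0) = (sin(3)) - (sin(1)) = -sin(1) + sin(3).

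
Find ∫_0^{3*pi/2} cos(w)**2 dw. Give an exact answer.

Use the identity cos^2(w) = (1 + cos(2*w))/2.
An antiderivative is F(w) = w/2 + sin(2*w)/4.
Then F(3*pi/2) - F(0) = (3*pi/4) - (0) = 3*pi/4.

3*pi/4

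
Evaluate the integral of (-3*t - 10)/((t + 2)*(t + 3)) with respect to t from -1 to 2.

-9*log(2) + log(5)

Factor the denominator: t**2 + 5*t + 6 = (t + 3)(t + 2).
Partial fractions: (-3*t - 10)/((t + 2)*(t + 3)) = 1/(t + 3) - 4/(t + 2).
An antiderivative is F(t) = -4*log(t + 2) + log(t + 3).
Then F(2) - F(-1) = (-8*log(2) + log(5)) - (log(2)) = -9*log(2) + log(5).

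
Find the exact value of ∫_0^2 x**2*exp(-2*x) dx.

(-13 + exp(4))*exp(-4)/4

Integrate by parts twice (u = x^2, dv = exp(-2*x) dx).
An antiderivative is F(x) = (-2*x**2 - 2*x - 1)*exp(-2*x)/4.
Then F(2) - F(0) = (-13*exp(-4)/4) - (-1/4) = (-13 + exp(4))*exp(-4)/4.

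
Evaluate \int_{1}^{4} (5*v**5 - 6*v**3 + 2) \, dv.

By the power rule, an antiderivative is F(v) = 5*v**6/6 - 3*v**4/2 + 2*v.
Then F(4) - F(1) = (9112/3) - (4/3) = 3036.

3036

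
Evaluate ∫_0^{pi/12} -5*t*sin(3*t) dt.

5*sqrt(2)*(-4 + pi)/72

Integrate by parts once (u = t, dv = -5*sin(3*t) dt).
An antiderivative is F(t) = 5*t*cos(3*t)/3 - 5*sin(3*t)/9.
Then F(pi/12) - F(0) = (5*sqrt(2)*(-4 + pi)/72) - (0) = 5*sqrt(2)*(-4 + pi)/72.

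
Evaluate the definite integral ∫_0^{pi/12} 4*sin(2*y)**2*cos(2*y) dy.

Let u = sin(2*y), so du = 2*cos(2*y) dy. When y = 0, u = 0; when y = pi/12, u = 1/2.
The integral becomes 2·∫ u**2 du from 0 to 1/2, with antiderivative 2*u**3/3.
Back in y: F(y) = 2*sin(2*y)**3/3.
Then F(pi/12) - F(0) = (1/12) - (0) = 1/12.

1/12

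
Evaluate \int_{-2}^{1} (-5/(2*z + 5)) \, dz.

-5*log(7)/2

An antiderivative is F(z) = -5*log(2*z + 5)/2.
Then F(1) - F(-2) = (-5*log(7)/2) - (0) = -5*log(7)/2.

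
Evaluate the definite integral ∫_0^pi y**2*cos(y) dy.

Integrate by parts twice (u = y^2, dv = cos(y) dy).
An antiderivative is F(y) = y**2*sin(y) + 2*y*cos(y) - 2*sin(y).
Then F(pi) - F(0) = (-2*pi) - (0) = -2*pi.

-2*pi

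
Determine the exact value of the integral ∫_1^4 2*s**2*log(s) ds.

-14 + 256*log(2)/3

Integrate by parts once (u = ln s, dv = 2*s**2 ds).
An antiderivative is F(s) = 2*s**3*(3*log(s) - 1)/9.
Then F(4) - F(1) = (-128/9 + 256*log(2)/3) - (-2/9) = -14 + 256*log(2)/3.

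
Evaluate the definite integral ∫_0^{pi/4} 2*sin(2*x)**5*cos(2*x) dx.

Let u = sin(2*x), so du = 2*cos(2*x) dx. When x = 0, u = 0; when x = pi/4, u = 1.
The integral becomes ∫ u**5 du from 0 to 1, with antiderivative u**6/6.
Back in x: F(x) = sin(2*x)**6/6.
Then F(pi/4) - F(0) = (1/6) - (0) = 1/6.

1/6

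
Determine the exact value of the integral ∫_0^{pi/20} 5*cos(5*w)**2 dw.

1/4 + pi/8

Use the identity cos^2(5*w) = (1 + cos(10*w))/2.
An antiderivative is F(w) = 5*w/2 + sin(10*w)/4.
Then F(pi/20) - F(0) = (1/4 + pi/8) - (0) = 1/4 + pi/8.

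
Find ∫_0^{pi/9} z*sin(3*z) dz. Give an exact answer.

-pi/54 + sqrt(3)/18

Integrate by parts once (u = z, dv = sin(3*z) dz).
An antiderivative is F(z) = -z*cos(3*z)/3 + sin(3*z)/9.
Then F(pi/9) - F(0) = (-pi/54 + sqrt(3)/18) - (0) = -pi/54 + sqrt(3)/18.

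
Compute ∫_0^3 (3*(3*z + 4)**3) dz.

28305/4

Let u = 3*z + 4, so du = 3 dz. When z = 0, u = 4; when z = 3, u = 13.
The integral becomes ∫ u**3 du from 4 to 13, with antiderivative u**4/4.
Back in z: F(z) = (3*z + 4)**4/4.
Then F(3) - F(0) = (28561/4) - (64) = 28305/4.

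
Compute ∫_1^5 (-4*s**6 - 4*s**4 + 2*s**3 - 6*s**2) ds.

By the power rule, an antiderivative is F(s) = -4*s**7/7 - 4*s**5/5 + s**4/2 - 2*s**3.
Then F(5) - F(1) = (-659125/14) - (-201/70) = -1647712/35.

-1647712/35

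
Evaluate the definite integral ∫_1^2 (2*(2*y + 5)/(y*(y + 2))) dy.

Factor the denominator: y**2 + 2*y = (y + 2)y.
Partial fractions: 2*(2*y + 5)/(y*(y + 2)) = -1/(y + 2) + 5/y.
An antiderivative is F(y) = 5*log(y) - log(y + 2).
Then F(2) - F(1) = (log(8)) - (-log(3)) = log(24).

log(24)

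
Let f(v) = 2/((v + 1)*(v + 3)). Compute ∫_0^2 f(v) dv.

log(9/5)

Factor the denominator: v**2 + 4*v + 3 = (v + 3)(v + 1).
Partial fractions: 2/((v + 1)*(v + 3)) = -1/(v + 3) + 1/(v + 1).
An antiderivative is F(v) = log(v + 1) - log(v + 3).
Then F(2) - F(0) = (log(3/5)) - (-log(3)) = log(9/5).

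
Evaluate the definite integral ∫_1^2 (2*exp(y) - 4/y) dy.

An antiderivative is F(y) = 2*exp(y) - 4*log(y).
Then F(2) - F(1) = (-log(16) + 2*exp(2)) - (2*exp(1)) = -2*exp(1) - 4*log(2) + 2*exp(2).

-2*exp(1) - 4*log(2) + 2*exp(2)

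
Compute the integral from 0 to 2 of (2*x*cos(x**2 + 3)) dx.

Let u = x**2 + 3, so du = 2*x dx. When x = 0, u = 3; when x = 2, u = 7.
The integral becomes ∫ cos(u) du from 3 to 7, with antiderivative sin(u).
Back in x: F(x) = sin(x**2 + 3).
Then F(2) - F(0) = (sin(7)) - (sin(3)) = -sin(3) + sin(7).

-sin(3) + sin(7)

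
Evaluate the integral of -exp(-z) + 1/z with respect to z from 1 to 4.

An antiderivative is F(z) = log(z) + exp(-z).
Then F(4) - F(1) = ((1 + log(4**exp(4)))*exp(-4)) - (exp(-1)) = (-exp(3) + 1 + log(4**exp(4)))*exp(-4).

(-exp(3) + 1 + log(4**exp(4)))*exp(-4)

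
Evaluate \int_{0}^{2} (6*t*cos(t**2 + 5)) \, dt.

Let u = t**2 + 5, so du = 2*t dt. When t = 0, u = 5; when t = 2, u = 9.
The integral becomes 3·∫ cos(u) du from 5 to 9, with antiderivative 3*sin(u).
Back in t: F(t) = 3*sin(t**2 + 5).
Then F(2) - F(0) = (3*sin(9)) - (3*sin(5)) = 3*sin(9) - 3*sin(5).

3*sin(9) - 3*sin(5)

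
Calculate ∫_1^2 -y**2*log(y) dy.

Integrate by parts once (u = ln y, dv = -y**2 dy).
An antiderivative is F(y) = -y**3*(3*log(y) - 1)/9.
Then F(2) - F(1) = (8/9 - 8*log(2)/3) - (1/9) = 7/9 - 8*log(2)/3.

7/9 - 8*log(2)/3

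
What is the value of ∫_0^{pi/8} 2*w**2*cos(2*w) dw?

Integrate by parts twice (u = w^2, dv = 2*cos(2*w) dw).
An antiderivative is F(w) = w**2*sin(2*w) + w*cos(2*w) - sin(2*w)/2.
Then F(pi/8) - F(0) = (sqrt(2)*(-32 + pi**2 + 8*pi)/128) - (0) = sqrt(2)*(-32 + pi**2 + 8*pi)/128.

sqrt(2)*(-32 + pi**2 + 8*pi)/128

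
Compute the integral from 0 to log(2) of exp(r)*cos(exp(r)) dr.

Let u = exp(r), so du = exp(r) dr. When r = 0, u = 1; when r = log(2), u = 2.
The integral becomes ∫ cos(u) du from 1 to 2, with antiderivative sin(u).
Back in r: F(r) = sin(exp(r)).
Then F(log(2)) - F(0) = (sin(2)) - (sin(1)) = -sin(1) + sin(2).

-sin(1) + sin(2)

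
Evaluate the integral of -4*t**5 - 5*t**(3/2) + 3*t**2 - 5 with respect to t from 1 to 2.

-38 - 8*sqrt(2)

By the power rule, an antiderivative is F(t) = -2*t**6/3 - 2*t**(5/2) + t**3 - 5*t.
Then F(2) - F(1) = (-134/3 - 8*sqrt(2)) - (-20/3) = -38 - 8*sqrt(2).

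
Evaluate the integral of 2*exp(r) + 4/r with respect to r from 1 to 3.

-2*exp(1) + 4*log(3) + 2*exp(3)

An antiderivative is F(r) = 2*exp(r) + 4*log(r).
Then F(3) - F(1) = (log(81) + 2*exp(3)) - (2*exp(1)) = -2*exp(1) + 4*log(3) + 2*exp(3).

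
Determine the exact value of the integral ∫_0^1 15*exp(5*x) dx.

Let u = 5*x, so du = 5 dx. When x = 0, u = 0; when x = 1, u = 5.
The integral becomes 3·∫ exp(u) du from 0 to 5, with antiderivative 3*exp(u).
Back in x: F(x) = 3*exp(5*x).
Then F(1) - F(0) = (3*exp(5)) - (3) = -3 + 3*exp(5).

-3 + 3*exp(5)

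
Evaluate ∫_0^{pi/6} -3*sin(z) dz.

-3 + 3*sqrt(3)/2

An antiderivative is F(z) = 3*cos(z).
Then F(pi/6) - F(0) = (3*sqrt(3)/2) - (3) = -3 + 3*sqrt(3)/2.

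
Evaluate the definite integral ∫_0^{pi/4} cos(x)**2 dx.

1/4 + pi/8

Use the identity cos^2(x) = (1 + cos(2*x))/2.
An antiderivative is F(x) = x/2 + sin(2*x)/4.
Then F(pi/4) - F(0) = (1/4 + pi/8) - (0) = 1/4 + pi/8.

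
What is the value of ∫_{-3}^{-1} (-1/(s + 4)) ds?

An antiderivative is F(s) = -log(s + 4).
Then F(-1) - F(-3) = (-log(3)) - (0) = -log(3).

-log(3)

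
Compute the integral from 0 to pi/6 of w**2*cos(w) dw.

Integrate by parts twice (u = w^2, dv = cos(w) dw).
An antiderivative is F(w) = w**2*sin(w) + 2*w*cos(w) - 2*sin(w).
Then F(pi/6) - F(0) = (-1 + pi**2/72 + sqrt(3)*pi/6) - (0) = -1 + pi**2/72 + sqrt(3)*pi/6.

-1 + pi**2/72 + sqrt(3)*pi/6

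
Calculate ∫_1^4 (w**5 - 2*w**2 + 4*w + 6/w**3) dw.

By the power rule, an antiderivative is F(w) = w**6/6 - 2*w**3/3 + 2*w**2 - 3/w**2.
Then F(4) - F(1) = (10749/16) - (-3/2) = 10773/16.

10773/16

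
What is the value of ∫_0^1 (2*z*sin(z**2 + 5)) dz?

-cos(6) + cos(5)

Let u = z**2 + 5, so du = 2*z dz. When z = 0, u = 5; when z = 1, u = 6.
The integral becomes ∫ sin(u) du from 5 to 6, with antiderivative -cos(u).
Back in z: F(z) = -cos(z**2 + 5).
Then F(1) - F(0) = (-cos(6)) - (-cos(5)) = -cos(6) + cos(5).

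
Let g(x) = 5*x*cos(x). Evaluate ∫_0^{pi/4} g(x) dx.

-5 + 5*sqrt(2)*pi/8 + 5*sqrt(2)/2

Integrate by parts once (u = x, dv = 5*cos(x) dx).
An antiderivative is F(x) = 5*x*sin(x) + 5*cos(x).
Then F(pi/4) - F(0) = (5*sqrt(2)*(pi + 4)/8) - (5) = -5 + 5*sqrt(2)*pi/8 + 5*sqrt(2)/2.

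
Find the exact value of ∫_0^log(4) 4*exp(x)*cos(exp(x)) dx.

-4*sin(1) + 4*sin(4)

Let u = exp(x), so du = exp(x) dx. When x = 0, u = 1; when x = log(4), u = 4.
The integral becomes 4·∫ cos(u) du from 1 to 4, with antiderivative 4*sin(u).
Back in x: F(x) = 4*sin(exp(x)).
Then F(log(4)) - F(0) = (4*sin(4)) - (4*sin(1)) = -4*sin(1) + 4*sin(4).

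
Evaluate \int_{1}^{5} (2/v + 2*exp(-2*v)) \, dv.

An antiderivative is F(v) = 2*log(v) - exp(-2*v).
Then F(5) - F(1) = (-exp(-10) + 2*log(5)) - (-exp(-2)) = -exp(-10) + exp(-2) + 2*log(5).

-exp(-10) + exp(-2) + 2*log(5)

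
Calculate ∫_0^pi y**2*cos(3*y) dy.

-2*pi/9

Integrate by parts twice (u = y^2, dv = cos(3*y) dy).
An antiderivative is F(y) = y**2*sin(3*y)/3 + 2*y*cos(3*y)/9 - 2*sin(3*y)/27.
Then F(pi) - F(0) = (-2*pi/9) - (0) = -2*pi/9.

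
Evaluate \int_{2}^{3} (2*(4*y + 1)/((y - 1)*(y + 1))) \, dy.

Factor the denominator: y**2 - 1 = (y + 1)(y - 1).
Partial fractions: 2*(4*y + 1)/((y - 1)*(y + 1)) = 3/(y + 1) + 5/(y - 1).
An antiderivative is F(y) = 5*log(y - 1) + 3*log(y + 1).
Then F(3) - F(2) = (11*log(2)) - (log(27)) = -3*log(3) + 11*log(2).

-3*log(3) + 11*log(2)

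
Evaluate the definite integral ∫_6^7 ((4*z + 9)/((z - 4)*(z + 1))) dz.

Factor the denominator: z**2 - 3*z - 4 = (z + 1)(z - 4).
Partial fractions: (4*z + 9)/((z - 4)*(z + 1)) = -1/(z + 1) + 5/(z - 4).
An antiderivative is F(z) = 5*log(z - 4) - log(z + 1).
Then F(7) - F(6) = (-3*log(2) + 5*log(3)) - (log(32/7)) = -8*log(2) + log(7) + 5*log(3).

-8*log(2) + log(7) + 5*log(3)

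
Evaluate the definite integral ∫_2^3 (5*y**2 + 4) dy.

107/3

By the power rule, an antiderivative is F(y) = 5*y**3/3 + 4*y.
Then F(3) - F(2) = (57) - (64/3) = 107/3.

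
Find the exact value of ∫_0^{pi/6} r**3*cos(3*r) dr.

Integrate by parts 3 times (u = r^3, dv = cos(3*r) dr).
An antiderivative is F(r) = r**3*sin(3*r)/3 + r**2*cos(3*r)/3 - 2*r*sin(3*r)/9 - 2*cos(3*r)/27.
Then F(pi/6) - F(0) = (pi*(-24 + pi**2)/648) - (-2/27) = -pi/27 + pi**3/648 + 2/27.

-pi/27 + pi**3/648 + 2/27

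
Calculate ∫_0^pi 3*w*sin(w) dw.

Integrate by parts once (u = w, dv = 3*sin(w) dw).
An antiderivative is F(w) = -3*w*cos(w) + 3*sin(w).
Then F(pi) - F(0) = (3*pi) - (0) = 3*pi.

3*pi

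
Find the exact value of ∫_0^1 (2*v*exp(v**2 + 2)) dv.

Let u = v**2 + 2, so du = 2*v dv. When v = 0, u = 2; when v = 1, u = 3.
The integral becomes ∫ exp(u) du from 2 to 3, with antiderivative exp(u).
Back in v: F(v) = exp(v**2 + 2).
Then F(1) - F(0) = (exp(3)) - (exp(2)) = -exp(2) + exp(3).

-exp(2) + exp(3)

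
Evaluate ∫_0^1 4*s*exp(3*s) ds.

Integrate by parts once (u = s, dv = 4*exp(3*s) ds).
An antiderivative is F(s) = (12*s - 4)*exp(3*s)/9.
Then F(1) - F(0) = (8*exp(3)/9) - (-4/9) = 4/9 + 8*exp(3)/9.

4/9 + 8*exp(3)/9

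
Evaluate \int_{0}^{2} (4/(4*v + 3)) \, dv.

log(11/3)

Let u = 4*v + 3, so du = 4 dv. When v = 0, u = 3; when v = 2, u = 11.
The integral becomes ∫ 1/u du from 3 to 11, with antiderivative log(u).
Back in v: F(v) = log(4*v + 3).
Then F(2) - F(0) = (log(11)) - (log(3)) = log(11/3).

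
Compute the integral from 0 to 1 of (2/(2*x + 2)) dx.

log(2)

Let u = 2*x + 2, so du = 2 dx. When x = 0, u = 2; when x = 1, u = 4.
The integral becomes ∫ 1/u du from 2 to 4, with antiderivative log(u).
Back in x: F(x) = log(2*x + 2).
Then F(1) - F(0) = (log(4)) - (log(2)) = log(2).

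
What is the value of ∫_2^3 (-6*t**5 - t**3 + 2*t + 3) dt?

By the power rule, an antiderivative is F(t) = -t**6 - t**4/4 + t**2 + 3*t.
Then F(3) - F(2) = (-2925/4) - (-58) = -2693/4.

-2693/4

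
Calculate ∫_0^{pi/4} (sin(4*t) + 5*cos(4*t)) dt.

An antiderivative is F(t) = 5*sin(4*t)/4 - cos(4*t)/4.
Then F(pi/4) - F(0) = (1/4) - (-1/4) = 1/2.

1/2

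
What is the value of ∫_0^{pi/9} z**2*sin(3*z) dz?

Integrate by parts twice (u = z^2, dv = sin(3*z) dz).
An antiderivative is F(z) = -z**2*cos(3*z)/3 + 2*z*sin(3*z)/9 + 2*cos(3*z)/27.
Then F(pi/9) - F(0) = (-pi**2/486 + 1/27 + sqrt(3)*pi/81) - (2/27) = -1/27 - pi**2/486 + sqrt(3)*pi/81.

-1/27 - pi**2/486 + sqrt(3)*pi/81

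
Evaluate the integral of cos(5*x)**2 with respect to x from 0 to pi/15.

sqrt(3)/40 + pi/30

Use the identity cos^2(5*x) = (1 + cos(10*x))/2.
An antiderivative is F(x) = x/2 + sin(10*x)/20.
Then F(pi/15) - F(0) = (sqrt(3)/40 + pi/30) - (0) = sqrt(3)/40 + pi/30.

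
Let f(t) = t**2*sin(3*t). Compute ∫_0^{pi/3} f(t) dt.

-4/27 + pi**2/27

Integrate by parts twice (u = t^2, dv = sin(3*t) dt).
An antiderivative is F(t) = -t**2*cos(3*t)/3 + 2*t*sin(3*t)/9 + 2*cos(3*t)/27.
Then F(pi/3) - F(0) = (-2/27 + pi**2/27) - (2/27) = -4/27 + pi**2/27.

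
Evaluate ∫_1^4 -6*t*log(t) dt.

45/2 - 96*log(2)

Integrate by parts once (u = ln t, dv = -6*t dt).
An antiderivative is F(t) = -3*t**2*(2*log(t) - 1)/2.
Then F(4) - F(1) = (24 - 96*log(2)) - (3/2) = 45/2 - 96*log(2).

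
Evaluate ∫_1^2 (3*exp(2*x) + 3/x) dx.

An antiderivative is F(x) = 3*exp(2*x)/2 + 3*log(x).
Then F(2) - F(1) = (log(8) + 3*exp(4)/2) - (3*exp(2)/2) = -3*exp(2)/2 + log(8) + 3*exp(4)/2.

-3*exp(2)/2 + log(8) + 3*exp(4)/2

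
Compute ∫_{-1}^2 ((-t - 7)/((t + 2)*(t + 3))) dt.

-14*log(2) + 4*log(5)

Factor the denominator: t**2 + 5*t + 6 = (t + 3)(t + 2).
Partial fractions: (-t - 7)/((t + 2)*(t + 3)) = 4/(t + 3) - 5/(t + 2).
An antiderivative is F(t) = -5*log(t + 2) + 4*log(t + 3).
Then F(2) - F(-1) = (-10*log(2) + 4*log(5)) - (log(16)) = -14*log(2) + 4*log(5).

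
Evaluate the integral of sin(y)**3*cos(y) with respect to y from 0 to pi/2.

1/4

Let u = sin(y), so du = cos(y) dy. When y = 0, u = 0; when y = pi/2, u = 1.
The integral becomes ∫ u**3 du from 0 to 1, with antiderivative u**4/4.
Back in y: F(y) = sin(y)**4/4.
Then F(pi/2) - F(0) = (1/4) - (0) = 1/4.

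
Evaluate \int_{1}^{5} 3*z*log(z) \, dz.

-18 + 75*log(5)/2

Integrate by parts once (u = ln z, dv = 3*z dz).
An antiderivative is F(z) = 3*z**2*(2*log(z) - 1)/4.
Then F(5) - F(1) = (-75/4 + 75*log(5)/2) - (-3/4) = -18 + 75*log(5)/2.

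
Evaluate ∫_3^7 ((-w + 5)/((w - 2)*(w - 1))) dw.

Factor the denominator: w**2 - 3*w + 2 = (w - 1)(w - 2).
Partial fractions: (-w + 5)/((w - 2)*(w - 1)) = -4/(w - 1) + 3/(w - 2).
An antiderivative is F(w) = 3*log(w - 2) - 4*log(w - 1).
Then F(7) - F(3) = (-4*log(3) - 4*log(2) + 3*log(5)) - (-log(16)) = -4*log(3) + 3*log(5).

-4*log(3) + 3*log(5)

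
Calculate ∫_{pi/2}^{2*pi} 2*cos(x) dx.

An antiderivative is F(x) = 2*sin(x).
Then F(2*pi) - F(pi/2) = (0) - (2) = -2.

-2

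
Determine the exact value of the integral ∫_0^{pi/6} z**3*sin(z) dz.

-3 - sqrt(3)*pi**3/432 + pi**2/24 + sqrt(3)*pi/2

Integrate by parts 3 times (u = z^3, dv = sin(z) dz).
An antiderivative is F(z) = -z**3*cos(z) + 3*z**2*sin(z) + 6*z*cos(z) - 6*sin(z).
Then F(pi/6) - F(0) = (-3 - sqrt(3)*pi**3/432 + pi**2/24 + sqrt(3)*pi/2) - (0) = -3 - sqrt(3)*pi**3/432 + pi**2/24 + sqrt(3)*pi/2.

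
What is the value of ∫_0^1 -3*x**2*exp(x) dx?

6 - 3*E

Integrate by parts twice (u = x^2, dv = -3*exp(x) dx).
An antiderivative is F(x) = (-3*x**2 + 6*x - 6)*exp(x).
Then F(1) - F(0) = (-3*E) - (-6) = 6 - 3*E.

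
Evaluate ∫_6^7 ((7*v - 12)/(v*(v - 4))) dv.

Factor the denominator: v**2 - 4*v = v(v - 4).
Partial fractions: (7*v - 12)/(v*(v - 4)) = 3/v + 4/(v - 4).
An antiderivative is F(v) = 3*log(v) + 4*log(v - 4).
Then F(7) - F(6) = (4*log(3) + 3*log(7)) - (3*log(3) + 7*log(2)) = -7*log(2) + log(3) + 3*log(7).

-7*log(2) + log(3) + 3*log(7)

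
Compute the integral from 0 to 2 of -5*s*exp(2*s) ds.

Integrate by parts once (u = s, dv = -5*exp(2*s) ds).
An antiderivative is F(s) = (-10*s + 5)*exp(2*s)/4.
Then F(2) - F(0) = (-15*exp(4)/4) - (5/4) = -15*exp(4)/4 - 5/4.

-15*exp(4)/4 - 5/4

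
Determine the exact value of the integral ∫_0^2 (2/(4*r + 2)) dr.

An antiderivative is F(r) = log(4*r + 2)/2.
Then F(2) - F(0) = (log(10)/2) - (log(2)/2) = log(5)/2.

log(5)/2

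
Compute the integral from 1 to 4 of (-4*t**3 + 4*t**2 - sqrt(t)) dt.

-527/3

By the power rule, an antiderivative is F(t) = -t**4 - 2*t**(3/2)/3 + 4*t**3/3.
Then F(4) - F(1) = (-176) - (-1/3) = -527/3.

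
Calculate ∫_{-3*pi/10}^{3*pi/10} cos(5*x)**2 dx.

Use the identity cos^2(5*x) = (1 + cos(10*x))/2.
An antiderivative is F(x) = x/2 + sin(10*x)/20.
Then F(3*pi/10) - F(-3*pi/10) = (3*pi/20) - (-3*pi/20) = 3*pi/10.

3*pi/10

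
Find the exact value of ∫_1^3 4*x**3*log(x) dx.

Integrate by parts once (u = ln x, dv = 4*x**3 dx).
An antiderivative is F(x) = x**4*(4*log(x) - 1)/4.
Then F(3) - F(1) = (-81/4 + 81*log(3)) - (-1/4) = -20 + 81*log(3).

-20 + 81*log(3)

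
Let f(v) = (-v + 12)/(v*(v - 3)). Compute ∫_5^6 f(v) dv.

-7*log(2) - log(3) + 4*log(5)

Factor the denominator: v**2 - 3*v = v(v - 3).
Partial fractions: (-v + 12)/(v*(v - 3)) = -4/v + 3/(v - 3).
An antiderivative is F(v) = -4*log(v) + 3*log(v - 3).
Then F(6) - F(5) = (-log(48)) - (-4*log(5) + 3*log(2)) = -7*log(2) - log(3) + 4*log(5).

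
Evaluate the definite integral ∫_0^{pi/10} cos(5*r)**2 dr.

pi/20

Use the identity cos^2(5*r) = (1 + cos(10*r))/2.
An antiderivative is F(r) = r/2 + sin(10*r)/20.
Then F(pi/10) - F(0) = (pi/20) - (0) = pi/20.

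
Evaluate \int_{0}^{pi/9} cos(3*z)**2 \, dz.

sqrt(3)/24 + pi/18

Use the identity cos^2(3*z) = (1 + cos(6*z))/2.
An antiderivative is F(z) = z/2 + sin(6*z)/12.
Then F(pi/9) - F(0) = (sqrt(3)/24 + pi/18) - (0) = sqrt(3)/24 + pi/18.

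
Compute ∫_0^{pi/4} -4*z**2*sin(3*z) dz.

-sqrt(2)*pi**2/24 - sqrt(2)*pi/9 + 4*sqrt(2)/27 + 8/27

Integrate by parts twice (u = z^2, dv = -4*sin(3*z) dz).
An antiderivative is F(z) = 4*z**2*cos(3*z)/3 - 8*z*sin(3*z)/9 - 8*cos(3*z)/27.
Then F(pi/4) - F(0) = (sqrt(2)*(-9*pi**2 - 24*pi + 32)/216) - (-8/27) = -sqrt(2)*pi**2/24 - sqrt(2)*pi/9 + 4*sqrt(2)/27 + 8/27.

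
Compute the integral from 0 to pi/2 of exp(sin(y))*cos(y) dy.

Let u = sin(y), so du = cos(y) dy. When y = 0, u = 0; when y = pi/2, u = 1.
The integral becomes ∫ exp(u) du from 0 to 1, with antiderivative exp(u).
Back in y: F(y) = exp(sin(y)).
Then F(pi/2) - F(0) = (E) - (1) = -1 + E.

-1 + E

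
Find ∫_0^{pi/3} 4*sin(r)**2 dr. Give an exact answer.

-sqrt(3)/2 + 2*pi/3

Use the identity sin^2(r) = (1 - cos(2*r))/2.
An antiderivative is F(r) = 2*r - sin(2*r).
Then F(pi/3) - F(0) = (-sqrt(3)/2 + 2*pi/3) - (0) = -sqrt(3)/2 + 2*pi/3.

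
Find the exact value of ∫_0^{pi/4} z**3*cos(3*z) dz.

-sqrt(2)*pi**2/96 - sqrt(2)*pi/36 + sqrt(2)/27 + 2/27 + sqrt(2)*pi**3/384

Integrate by parts 3 times (u = z^3, dv = cos(3*z) dz).
An antiderivative is F(z) = z**3*sin(3*z)/3 + z**2*cos(3*z)/3 - 2*z*sin(3*z)/9 - 2*cos(3*z)/27.
Then F(pi/4) - F(0) = (sqrt(2)*(-36*pi**2 - 96*pi + 128 + 9*pi**3)/3456) - (-2/27) = -sqrt(2)*pi**2/96 - sqrt(2)*pi/36 + sqrt(2)/27 + 2/27 + sqrt(2)*pi**3/384.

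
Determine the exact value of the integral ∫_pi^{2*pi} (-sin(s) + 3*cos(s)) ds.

An antiderivative is F(s) = 3*sin(s) + cos(s).
Then F(2*pi) - F(pi) = (1) - (-1) = 2.

2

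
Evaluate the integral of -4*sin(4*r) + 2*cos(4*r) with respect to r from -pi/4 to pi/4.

An antiderivative is F(r) = sin(4*r)/2 + cos(4*r).
Then F(pi/4) - F(-pi/4) = (-1) - (-1) = 0.

0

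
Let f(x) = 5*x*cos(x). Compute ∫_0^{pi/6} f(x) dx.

-5 + 5*pi/12 + 5*sqrt(3)/2

Integrate by parts once (u = x, dv = 5*cos(x) dx).
An antiderivative is F(x) = 5*x*sin(x) + 5*cos(x).
Then F(pi/6) - F(0) = (5*pi/12 + 5*sqrt(3)/2) - (5) = -5 + 5*pi/12 + 5*sqrt(3)/2.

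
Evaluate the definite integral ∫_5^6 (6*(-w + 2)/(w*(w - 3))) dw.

Factor the denominator: w**2 - 3*w = w(w - 3).
Partial fractions: 6*(-w + 2)/(w*(w - 3)) = -4/w - 2/(w - 3).
An antiderivative is F(w) = -4*log(w) - 2*log(w - 3).
Then F(6) - F(5) = (-6*log(3) - 4*log(2)) - (-4*log(5) - 2*log(2)) = -6*log(3) - 2*log(2) + 4*log(5).

-6*log(3) - 2*log(2) + 4*log(5)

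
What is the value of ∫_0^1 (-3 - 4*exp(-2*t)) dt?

-5 + 2*exp(-2)

An antiderivative is F(t) = -3*t + 2*exp(-2*t).
Then F(1) - F(0) = (-3 + 2*exp(-2)) - (2) = -5 + 2*exp(-2).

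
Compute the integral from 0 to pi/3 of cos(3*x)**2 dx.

pi/6

Use the identity cos^2(3*x) = (1 + cos(6*x))/2.
An antiderivative is F(x) = x/2 + sin(6*x)/12.
Then F(pi/3) - F(0) = (pi/6) - (0) = pi/6.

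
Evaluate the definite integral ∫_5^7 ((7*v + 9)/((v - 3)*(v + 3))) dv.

Factor the denominator: v**2 - 9 = (v + 3)(v - 3).
Partial fractions: (7*v + 9)/((v - 3)*(v + 3)) = 2/(v + 3) + 5/(v - 3).
An antiderivative is F(v) = 5*log(v - 3) + 2*log(v + 3).
Then F(7) - F(5) = (2*log(5) + 12*log(2)) - (11*log(2)) = log(50).

log(50)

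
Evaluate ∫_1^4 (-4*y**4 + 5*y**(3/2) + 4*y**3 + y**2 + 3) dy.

By the power rule, an antiderivative is F(y) = 2*y**(5/2) - 4*y**5/5 + y**4 + y**3/3 + 3*y.
Then F(4) - F(1) = (-6988/15) - (83/15) = -2357/5.

-2357/5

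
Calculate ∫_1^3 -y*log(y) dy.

2 - 9*log(3)/2

Integrate by parts once (u = ln y, dv = -y dy).
An antiderivative is F(y) = -y**2*(2*log(y) - 1)/4.
Then F(3) - F(1) = (9/4 - 9*log(3)/2) - (1/4) = 2 - 9*log(3)/2.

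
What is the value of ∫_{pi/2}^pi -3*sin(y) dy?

An antiderivative is F(y) = 3*cos(y).
Then F(pi) - F(pi/2) = (-3) - (0) = -3.

-3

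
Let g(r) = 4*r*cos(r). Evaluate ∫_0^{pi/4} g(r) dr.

Integrate by parts once (u = r, dv = 4*cos(r) dr).
An antiderivative is F(r) = 4*r*sin(r) + 4*cos(r).
Then F(pi/4) - F(0) = (sqrt(2)*(pi + 4)/2) - (4) = -4 + sqrt(2)*pi/2 + 2*sqrt(2).

-4 + sqrt(2)*pi/2 + 2*sqrt(2)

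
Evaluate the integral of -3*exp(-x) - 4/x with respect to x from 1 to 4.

An antiderivative is F(x) = -4*log(x) + 3*exp(-x).
Then F(4) - F(1) = (-8*log(2) + 3*exp(-4)) - (3*exp(-1)) = -8*log(2) - 3*exp(-1) + 3*exp(-4).

-8*log(2) - 3*exp(-1) + 3*exp(-4)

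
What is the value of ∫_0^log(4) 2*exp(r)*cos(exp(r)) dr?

Let u = exp(r), so du = exp(r) dr. When r = 0, u = 1; when r = log(4), u = 4.
The integral becomes 2·∫ cos(u) du from 1 to 4, with antiderivative 2*sin(u).
Back in r: F(r) = 2*sin(exp(r)).
Then F(log(4)) - F(0) = (2*sin(4)) - (2*sin(1)) = -2*sin(1) + 2*sin(4).

-2*sin(1) + 2*sin(4)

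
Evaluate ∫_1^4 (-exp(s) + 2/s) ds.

An antiderivative is F(s) = -exp(s) + 2*log(s).
Then F(4) - F(1) = (-exp(4) + log(16)) - (-exp(1)) = -exp(4) + exp(1) + log(16).

-exp(4) + exp(1) + log(16)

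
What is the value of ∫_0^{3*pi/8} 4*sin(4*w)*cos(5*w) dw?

Use the identity sin(4*w)cos(5*w) = [sin(9*w) + sin(-w)]/2.
An antiderivative is F(w) = 2*cos(w) - 2*cos(9*w)/9.
Then F(3*pi/8) - F(0) = (10*sqrt(2 - sqrt(2))/9) - (16/9) = -16/9 + 10*sqrt(2 - sqrt(2))/9.

-16/9 + 10*sqrt(2 - sqrt(2))/9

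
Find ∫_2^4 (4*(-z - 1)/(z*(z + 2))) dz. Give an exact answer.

Factor the denominator: z**2 + 2*z = (z + 2)z.
Partial fractions: 4*(-z - 1)/(z*(z + 2)) = -2/(z + 2) - 2/z.
An antiderivative is F(z) = -2*log(z) - 2*log(z + 2).
Then F(4) - F(2) = (-6*log(2) - 2*log(3)) - (-log(64)) = -log(9).

-log(9)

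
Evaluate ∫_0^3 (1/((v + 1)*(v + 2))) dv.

log(8/5)

Factor the denominator: v**2 + 3*v + 2 = (v + 2)(v + 1).
Partial fractions: 1/((v + 1)*(v + 2)) = -1/(v + 2) + 1/(v + 1).
An antiderivative is F(v) = log(v + 1) - log(v + 2).
Then F(3) - F(0) = (log(4/5)) - (-log(2)) = log(8/5).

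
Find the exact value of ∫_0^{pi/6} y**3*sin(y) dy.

Integrate by parts 3 times (u = y^3, dv = sin(y) dy).
An antiderivative is F(y) = -y**3*cos(y) + 3*y**2*sin(y) + 6*y*cos(y) - 6*sin(y).
Then F(pi/6) - F(0) = (-3 - sqrt(3)*pi**3/432 + pi**2/24 + sqrt(3)*pi/2) - (0) = -3 - sqrt(3)*pi**3/432 + pi**2/24 + sqrt(3)*pi/2.

-3 - sqrt(3)*pi**3/432 + pi**2/24 + sqrt(3)*pi/2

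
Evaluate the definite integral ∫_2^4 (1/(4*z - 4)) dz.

An antiderivative is F(z) = log(4*z - 4)/4.
Then F(4) - F(2) = (log(12)/4) - (log(2)/2) = log(3)/4.

log(3)/4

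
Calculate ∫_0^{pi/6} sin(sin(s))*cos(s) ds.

1 - cos(1/2)

Let u = sin(s), so du = cos(s) ds. When s = 0, u = 0; when s = pi/6, u = 1/2.
The integral becomes ∫ sin(u) du from 0 to 1/2, with antiderivative -cos(u).
Back in s: F(s) = -cos(sin(s)).
Then F(pi/6) - F(0) = (-cos(1/2)) - (-1) = 1 - cos(1/2).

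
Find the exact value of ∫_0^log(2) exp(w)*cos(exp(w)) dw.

-sin(1) + sin(2)

Let u = exp(w), so du = exp(w) dw. When w = 0, u = 1; when w = log(2), u = 2.
The integral becomes ∫ cos(u) du from 1 to 2, with antiderivative sin(u).
Back in w: F(w) = sin(exp(w)).
Then F(log(2)) - F(0) = (sin(2)) - (sin(1)) = -sin(1) + sin(2).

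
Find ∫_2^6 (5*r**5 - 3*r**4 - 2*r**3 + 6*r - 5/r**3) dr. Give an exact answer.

1513607/45

By the power rule, an antiderivative is F(r) = 5*r**6/6 - 3*r**5/5 - r**4/2 + 3*r**2 + 5/(2*r**2).
Then F(6) - F(2) = (12122809/360) - (4651/120) = 1513607/45.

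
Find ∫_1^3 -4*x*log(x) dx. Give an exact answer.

8 - 18*log(3)

Integrate by parts once (u = ln x, dv = -4*x dx).
An antiderivative is F(x) = -x**2*(2*log(x) - 1).
Then F(3) - F(1) = (9 - 18*log(3)) - (1) = 8 - 18*log(3).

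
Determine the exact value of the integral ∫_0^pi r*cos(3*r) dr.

Integrate by parts once (u = r, dv = cos(3*r) dr).
An antiderivative is F(r) = r*sin(3*r)/3 + cos(3*r)/9.
Then F(pi) - F(0) = (-1/9) - (1/9) = -2/9.

-2/9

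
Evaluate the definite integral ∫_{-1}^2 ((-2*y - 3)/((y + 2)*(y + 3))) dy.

Factor the denominator: y**2 + 5*y + 6 = (y + 3)(y + 2).
Partial fractions: (-2*y - 3)/((y + 2)*(y + 3)) = -3/(y + 3) + 1/(y + 2).
An antiderivative is F(y) = log(y + 2) - 3*log(y + 3).
Then F(2) - F(-1) = (-3*log(5) + 2*log(2)) - (-log(8)) = -3*log(5) + 5*log(2).

-3*log(5) + 5*log(2)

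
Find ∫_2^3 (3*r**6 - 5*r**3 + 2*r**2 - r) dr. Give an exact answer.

68153/84

By the power rule, an antiderivative is F(r) = 3*r**7/7 - 5*r**4/4 + 2*r**3/3 - r**2/2.
Then F(3) - F(2) = (23787/28) - (802/21) = 68153/84.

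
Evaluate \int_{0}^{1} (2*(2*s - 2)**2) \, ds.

8/3

Let u = 2*s - 2, so du = 2 ds. When s = 0, u = -2; when s = 1, u = 0.
The integral becomes ∫ u**2 du from -2 to 0, with antiderivative u**3/3.
Back in s: F(s) = (2*s - 2)**3/3.
Then F(1) - F(0) = (0) - (-8/3) = 8/3.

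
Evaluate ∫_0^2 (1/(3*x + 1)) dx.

log(7)/3

An antiderivative is F(x) = log(3*x + 1)/3.
Then F(2) - F(0) = (log(7)/3) - (0) = log(7)/3.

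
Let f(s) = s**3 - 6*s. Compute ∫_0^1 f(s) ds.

-11/4

By the power rule, an antiderivative is F(s) = s**4/4 - 3*s**2.
Then F(1) - F(0) = (-11/4) - (0) = -11/4.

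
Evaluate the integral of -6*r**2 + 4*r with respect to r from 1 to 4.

-96

By the power rule, an antiderivative is F(r) = -2*r**3 + 2*r**2.
Then F(4) - F(1) = (-96) - (0) = -96.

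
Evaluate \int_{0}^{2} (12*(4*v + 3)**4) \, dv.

Let u = 4*v + 3, so du = 4 dv. When v = 0, u = 3; when v = 2, u = 11.
The integral becomes 3·∫ u**4 du from 3 to 11, with antiderivative 3*u**5/5.
Back in v: F(v) = 3*(4*v + 3)**5/5.
Then F(2) - F(0) = (483153/5) - (729/5) = 482424/5.

482424/5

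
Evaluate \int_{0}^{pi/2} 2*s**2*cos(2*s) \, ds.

Integrate by parts twice (u = s^2, dv = 2*cos(2*s) ds).
An antiderivative is F(s) = s**2*sin(2*s) + s*cos(2*s) - sin(2*s)/2.
Then F(pi/2) - F(0) = (-pi/2) - (0) = -pi/2.

-pi/2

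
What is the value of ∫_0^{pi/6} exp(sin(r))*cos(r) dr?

Let u = sin(r), so du = cos(r) dr. When r = 0, u = 0; when r = pi/6, u = 1/2.
The integral becomes ∫ exp(u) du from 0 to 1/2, with antiderivative exp(u).
Back in r: F(r) = exp(sin(r)).
Then F(pi/6) - F(0) = (exp(1/2)) - (1) = -1 + exp(1/2).

-1 + exp(1/2)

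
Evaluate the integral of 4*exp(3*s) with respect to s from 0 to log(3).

Let u = exp(s), so du = exp(s) ds. When s = 0, u = 1; when s = log(3), u = 3.
The integral becomes 4·∫ u**2 du from 1 to 3, with antiderivative 4*u**3/3.
Back in s: F(s) = 4*exp(3*s)/3.
Then F(log(3)) - F(0) = (36) - (4/3) = 104/3.

104/3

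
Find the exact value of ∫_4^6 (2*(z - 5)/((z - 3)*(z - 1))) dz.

-6*log(3) + 4*log(5)

Factor the denominator: z**2 - 4*z + 3 = (z - 1)(z - 3).
Partial fractions: 2*(z - 5)/((z - 3)*(z - 1)) = 4/(z - 1) - 2/(z - 3).
An antiderivative is F(z) = -2*log(z - 3) + 4*log(z - 1).
Then F(6) - F(4) = (-2*log(3) + 4*log(5)) - (log(81)) = -6*log(3) + 4*log(5).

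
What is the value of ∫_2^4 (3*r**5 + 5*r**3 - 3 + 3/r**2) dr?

9243/4

By the power rule, an antiderivative is F(r) = r**6/2 + 5*r**4/4 - 3*r - 3/r.
Then F(4) - F(2) = (9421/4) - (89/2) = 9243/4.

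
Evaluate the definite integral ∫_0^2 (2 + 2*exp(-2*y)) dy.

An antiderivative is F(y) = 2*y - exp(-2*y).
Then F(2) - F(0) = (4 - exp(-4)) - (-1) = 5 - exp(-4).

5 - exp(-4)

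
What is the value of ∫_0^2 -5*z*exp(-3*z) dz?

-5/9 + 35*exp(-6)/9

Integrate by parts once (u = z, dv = -5*exp(-3*z) dz).
An antiderivative is F(z) = (15*z + 5)*exp(-3*z)/9.
Then F(2) - F(0) = (35*exp(-6)/9) - (5/9) = -5/9 + 35*exp(-6)/9.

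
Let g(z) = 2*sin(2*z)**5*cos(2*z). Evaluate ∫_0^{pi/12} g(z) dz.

Let u = sin(2*z), so du = 2*cos(2*z) dz. When z = 0, u = 0; when z = pi/12, u = 1/2.
The integral becomes ∫ u**5 du from 0 to 1/2, with antiderivative u**6/6.
Back in z: F(z) = sin(2*z)**6/6.
Then F(pi/12) - F(0) = (1/384) - (0) = 1/384.

1/384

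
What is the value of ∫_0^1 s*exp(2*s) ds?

Integrate by parts once (u = s, dv = exp(2*s) ds).
An antiderivative is F(s) = (2*s - 1)*exp(2*s)/4.
Then F(1) - F(0) = (exp(2)/4) - (-1/4) = 1/4 + exp(2)/4.

1/4 + exp(2)/4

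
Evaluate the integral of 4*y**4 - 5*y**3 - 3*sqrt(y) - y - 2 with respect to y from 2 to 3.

-6*sqrt(3) + 4*sqrt(2) + 1661/20

By the power rule, an antiderivative is F(y) = 4*y**5/5 - 5*y**4/4 - 2*y**(3/2) - y**2/2 - 2*y.
Then F(3) - F(2) = (1653/20 - 6*sqrt(3)) - (-4*sqrt(2) - 2/5) = -6*sqrt(3) + 4*sqrt(2) + 1661/20.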